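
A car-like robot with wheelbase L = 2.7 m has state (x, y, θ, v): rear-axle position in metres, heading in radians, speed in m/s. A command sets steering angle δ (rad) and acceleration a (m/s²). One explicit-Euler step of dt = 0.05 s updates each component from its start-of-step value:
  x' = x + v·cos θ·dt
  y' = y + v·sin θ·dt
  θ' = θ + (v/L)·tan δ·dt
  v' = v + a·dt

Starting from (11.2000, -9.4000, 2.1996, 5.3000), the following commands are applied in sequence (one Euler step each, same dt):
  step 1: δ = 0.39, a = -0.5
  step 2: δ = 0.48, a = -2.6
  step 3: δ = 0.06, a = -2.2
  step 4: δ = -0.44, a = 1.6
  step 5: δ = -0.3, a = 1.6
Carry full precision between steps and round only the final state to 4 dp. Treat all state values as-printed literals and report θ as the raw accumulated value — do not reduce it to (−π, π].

after step 1 (δ=0.39, a=-0.5): (11.044133, -9.185686, 2.239944, 5.275000)
after step 2 (δ=0.48, a=-2.6): (10.880524, -8.978814, 2.290800, 5.145000)
after step 3 (δ=0.06, a=-2.2): (10.710897, -8.785412, 2.296524, 5.035000)
after step 4 (δ=-0.44, a=1.6): (10.543815, -8.597099, 2.252628, 5.115000)
after step 5 (δ=-0.3, a=1.6): (10.382637, -8.398530, 2.223327, 5.195000)

(10.3826, -8.3985, 2.2233, 5.1950)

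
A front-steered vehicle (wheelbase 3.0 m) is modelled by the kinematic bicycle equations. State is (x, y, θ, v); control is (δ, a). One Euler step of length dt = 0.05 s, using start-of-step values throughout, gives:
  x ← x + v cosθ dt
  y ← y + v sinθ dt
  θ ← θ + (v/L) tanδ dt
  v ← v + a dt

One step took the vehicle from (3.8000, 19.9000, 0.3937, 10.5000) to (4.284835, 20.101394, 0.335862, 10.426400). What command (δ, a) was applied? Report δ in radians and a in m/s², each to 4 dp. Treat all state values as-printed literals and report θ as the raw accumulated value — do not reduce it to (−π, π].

δ = -0.3192, a = -1.4720

a = (v'−v)/dt = (-0.073600)/0.05 = -1.4720
Δθ = θ'−θ = -0.057838;  (v·dt/L) = 10.5000·0.05/3.0 = 0.175000
tan δ = Δθ·L/(v·dt) = -0.330503  →  δ = -0.3192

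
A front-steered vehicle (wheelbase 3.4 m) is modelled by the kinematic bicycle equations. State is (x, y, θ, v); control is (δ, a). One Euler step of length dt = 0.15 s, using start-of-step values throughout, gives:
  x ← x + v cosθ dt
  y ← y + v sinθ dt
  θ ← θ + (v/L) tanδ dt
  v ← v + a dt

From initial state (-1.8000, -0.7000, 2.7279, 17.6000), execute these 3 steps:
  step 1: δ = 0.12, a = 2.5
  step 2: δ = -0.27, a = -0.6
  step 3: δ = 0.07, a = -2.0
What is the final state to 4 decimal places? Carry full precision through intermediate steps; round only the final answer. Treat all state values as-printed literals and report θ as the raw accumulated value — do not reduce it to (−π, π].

after step 1 (δ=0.12, a=2.5): (-4.217297, 0.361262, 2.821526, 17.975000)
after step 2 (δ=-0.27, a=-0.6): (-6.776616, 1.209582, 2.602053, 17.885000)
after step 3 (δ=0.07, a=-2.0): (-9.078269, 2.587821, 2.657377, 17.585000)

(-9.0783, 2.5878, 2.6574, 17.5850)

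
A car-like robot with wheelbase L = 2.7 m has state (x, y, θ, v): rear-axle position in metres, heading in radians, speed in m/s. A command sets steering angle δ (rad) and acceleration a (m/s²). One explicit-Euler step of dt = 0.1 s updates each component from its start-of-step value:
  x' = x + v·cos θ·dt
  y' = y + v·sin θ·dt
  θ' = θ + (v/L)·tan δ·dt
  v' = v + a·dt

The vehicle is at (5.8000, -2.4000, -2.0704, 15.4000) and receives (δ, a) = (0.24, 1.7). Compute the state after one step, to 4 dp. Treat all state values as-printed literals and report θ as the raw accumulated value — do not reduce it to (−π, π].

(5.0622, -3.7518, -1.9308, 15.5700)

x' = 5.8000 + 15.4000·cos(-2.0704)·0.1 = 5.0622
y' = -2.4000 + 15.4000·sin(-2.0704)·0.1 = -3.7518
θ' = -2.0704 + (15.4000/2.7)·tan(0.24)·0.1 = -1.9308
v' = 15.4000 + 1.7000·0.1 = 15.5700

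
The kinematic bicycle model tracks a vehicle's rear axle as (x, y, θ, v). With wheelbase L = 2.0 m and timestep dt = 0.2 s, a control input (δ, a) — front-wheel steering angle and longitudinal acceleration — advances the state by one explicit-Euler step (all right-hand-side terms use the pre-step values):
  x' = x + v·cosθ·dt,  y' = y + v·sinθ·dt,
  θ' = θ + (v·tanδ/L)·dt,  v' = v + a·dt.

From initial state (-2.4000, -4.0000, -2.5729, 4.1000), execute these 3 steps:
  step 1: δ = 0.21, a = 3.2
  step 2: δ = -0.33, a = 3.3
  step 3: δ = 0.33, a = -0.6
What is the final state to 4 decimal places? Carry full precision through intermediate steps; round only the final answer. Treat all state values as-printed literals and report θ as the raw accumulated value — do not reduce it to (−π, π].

(-4.7931, -5.5317, -2.4629, 5.2800)

after step 1 (δ=0.21, a=3.2): (-3.090937, -4.441595, -2.485512, 4.740000)
after step 2 (δ=-0.33, a=3.3): (-3.842121, -5.019891, -2.647868, 5.400000)
after step 3 (δ=0.33, a=-0.6): (-4.793141, -5.531712, -2.462905, 5.280000)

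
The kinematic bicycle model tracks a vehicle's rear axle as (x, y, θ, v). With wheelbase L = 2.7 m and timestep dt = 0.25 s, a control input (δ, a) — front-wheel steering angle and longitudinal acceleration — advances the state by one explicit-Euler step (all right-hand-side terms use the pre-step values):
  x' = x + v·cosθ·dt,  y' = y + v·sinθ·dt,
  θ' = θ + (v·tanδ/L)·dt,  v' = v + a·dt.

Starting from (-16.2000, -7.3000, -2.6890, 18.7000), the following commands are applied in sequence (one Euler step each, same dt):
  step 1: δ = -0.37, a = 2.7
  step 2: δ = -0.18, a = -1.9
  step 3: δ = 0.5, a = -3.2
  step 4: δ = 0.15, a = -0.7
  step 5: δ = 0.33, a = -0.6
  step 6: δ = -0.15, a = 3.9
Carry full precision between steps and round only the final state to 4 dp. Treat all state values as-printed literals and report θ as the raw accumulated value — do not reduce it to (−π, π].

(-38.3254, -14.6000, -2.1580, 18.7500)

after step 1 (δ=-0.37, a=2.7): (-20.404304, -9.344371, -3.360578, 19.375000)
after step 2 (δ=-0.18, a=-1.9): (-25.132377, -8.292119, -3.687028, 18.900000)
after step 3 (δ=0.5, a=-3.2): (-29.171788, -5.840835, -2.730998, 18.100000)
after step 4 (δ=0.15, a=-0.7): (-33.320687, -7.647008, -2.477707, 17.925000)
after step 5 (δ=0.33, a=-0.6): (-36.850137, -10.408272, -1.909211, 17.775000)
after step 6 (δ=-0.15, a=3.9): (-38.325427, -14.599983, -2.157954, 18.750000)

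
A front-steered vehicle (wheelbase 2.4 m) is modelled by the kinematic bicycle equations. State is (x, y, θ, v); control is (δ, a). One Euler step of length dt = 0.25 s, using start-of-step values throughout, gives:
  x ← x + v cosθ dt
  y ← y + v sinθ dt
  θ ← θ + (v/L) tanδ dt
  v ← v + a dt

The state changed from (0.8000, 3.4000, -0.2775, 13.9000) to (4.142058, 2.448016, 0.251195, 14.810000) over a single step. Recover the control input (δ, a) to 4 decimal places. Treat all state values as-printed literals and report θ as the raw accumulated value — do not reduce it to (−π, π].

a = (v'−v)/dt = (0.910000)/0.25 = 3.6400
Δθ = θ'−θ = 0.528695;  (v·dt/L) = 13.9000·0.25/2.4 = 1.447917
tan δ = Δθ·L/(v·dt) = 0.365142  →  δ = 0.3501

δ = 0.3501, a = 3.6400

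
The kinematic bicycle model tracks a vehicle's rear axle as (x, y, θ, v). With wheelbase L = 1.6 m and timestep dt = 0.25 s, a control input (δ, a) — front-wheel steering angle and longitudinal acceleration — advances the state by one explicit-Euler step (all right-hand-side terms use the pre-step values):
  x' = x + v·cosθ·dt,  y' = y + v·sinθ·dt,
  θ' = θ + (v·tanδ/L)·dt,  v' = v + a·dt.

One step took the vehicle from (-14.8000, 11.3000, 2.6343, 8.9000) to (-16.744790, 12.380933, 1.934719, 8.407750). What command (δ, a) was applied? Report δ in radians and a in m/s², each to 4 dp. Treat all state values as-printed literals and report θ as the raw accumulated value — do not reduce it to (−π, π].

a = (v'−v)/dt = (-0.492250)/0.25 = -1.9690
Δθ = θ'−θ = -0.699581;  (v·dt/L) = 8.9000·0.25/1.6 = 1.390625
tan δ = Δθ·L/(v·dt) = -0.503069  →  δ = -0.4661

δ = -0.4661, a = -1.9690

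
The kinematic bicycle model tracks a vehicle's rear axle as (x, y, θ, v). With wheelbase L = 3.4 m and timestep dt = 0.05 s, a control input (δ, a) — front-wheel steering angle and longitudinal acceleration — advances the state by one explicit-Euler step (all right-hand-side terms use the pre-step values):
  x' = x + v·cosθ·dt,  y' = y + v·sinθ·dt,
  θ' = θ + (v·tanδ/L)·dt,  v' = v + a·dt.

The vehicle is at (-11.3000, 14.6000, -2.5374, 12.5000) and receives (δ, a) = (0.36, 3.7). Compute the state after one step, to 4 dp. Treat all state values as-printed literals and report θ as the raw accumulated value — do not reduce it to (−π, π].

(-11.8144, 14.2449, -2.4682, 12.6850)

x' = -11.3000 + 12.5000·cos(-2.5374)·0.05 = -11.8144
y' = 14.6000 + 12.5000·sin(-2.5374)·0.05 = 14.2449
θ' = -2.5374 + (12.5000/3.4)·tan(0.36)·0.05 = -2.4682
v' = 12.5000 + 3.7000·0.05 = 12.6850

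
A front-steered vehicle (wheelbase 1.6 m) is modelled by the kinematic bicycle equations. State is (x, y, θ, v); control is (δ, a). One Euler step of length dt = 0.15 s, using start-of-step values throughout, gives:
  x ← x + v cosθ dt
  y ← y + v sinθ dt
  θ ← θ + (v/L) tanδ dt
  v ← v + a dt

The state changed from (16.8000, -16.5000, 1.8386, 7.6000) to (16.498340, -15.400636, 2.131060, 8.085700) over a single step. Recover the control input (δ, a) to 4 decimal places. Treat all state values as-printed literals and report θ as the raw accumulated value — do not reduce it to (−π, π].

δ = 0.3895, a = 3.2380

a = (v'−v)/dt = (0.485700)/0.15 = 3.2380
Δθ = θ'−θ = 0.292460;  (v·dt/L) = 7.6000·0.15/1.6 = 0.712500
tan δ = Δθ·L/(v·dt) = 0.410470  →  δ = 0.3895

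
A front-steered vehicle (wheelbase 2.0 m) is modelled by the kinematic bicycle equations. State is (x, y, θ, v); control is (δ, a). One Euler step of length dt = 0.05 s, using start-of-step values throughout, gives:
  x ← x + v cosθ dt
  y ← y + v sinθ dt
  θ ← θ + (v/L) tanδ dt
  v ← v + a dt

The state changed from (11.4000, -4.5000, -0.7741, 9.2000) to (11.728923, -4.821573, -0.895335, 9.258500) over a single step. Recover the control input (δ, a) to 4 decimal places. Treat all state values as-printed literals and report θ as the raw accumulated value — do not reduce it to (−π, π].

a = (v'−v)/dt = (0.058500)/0.05 = 1.1700
Δθ = θ'−θ = -0.121235;  (v·dt/L) = 9.2000·0.05/2.0 = 0.230000
tan δ = Δθ·L/(v·dt) = -0.527109  →  δ = -0.4851

δ = -0.4851, a = 1.1700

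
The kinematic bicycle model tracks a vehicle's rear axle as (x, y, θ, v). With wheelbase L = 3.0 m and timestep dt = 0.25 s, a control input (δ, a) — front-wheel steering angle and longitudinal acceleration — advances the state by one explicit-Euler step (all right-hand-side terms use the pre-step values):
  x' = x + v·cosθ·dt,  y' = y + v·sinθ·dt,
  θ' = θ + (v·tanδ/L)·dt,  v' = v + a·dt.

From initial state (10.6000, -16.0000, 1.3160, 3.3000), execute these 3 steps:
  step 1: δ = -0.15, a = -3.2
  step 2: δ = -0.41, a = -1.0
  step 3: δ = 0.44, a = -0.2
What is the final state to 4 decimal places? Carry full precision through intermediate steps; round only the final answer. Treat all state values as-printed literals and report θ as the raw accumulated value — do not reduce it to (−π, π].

after step 1 (δ=-0.15, a=-3.2): (10.807940, -15.201635, 1.274438, 2.500000)
after step 2 (δ=-0.41, a=-1.0): (10.990464, -14.603881, 1.183890, 2.250000)
after step 3 (δ=0.44, a=-0.2): (11.202710, -14.082961, 1.272161, 2.200000)

(11.2027, -14.0830, 1.2722, 2.2000)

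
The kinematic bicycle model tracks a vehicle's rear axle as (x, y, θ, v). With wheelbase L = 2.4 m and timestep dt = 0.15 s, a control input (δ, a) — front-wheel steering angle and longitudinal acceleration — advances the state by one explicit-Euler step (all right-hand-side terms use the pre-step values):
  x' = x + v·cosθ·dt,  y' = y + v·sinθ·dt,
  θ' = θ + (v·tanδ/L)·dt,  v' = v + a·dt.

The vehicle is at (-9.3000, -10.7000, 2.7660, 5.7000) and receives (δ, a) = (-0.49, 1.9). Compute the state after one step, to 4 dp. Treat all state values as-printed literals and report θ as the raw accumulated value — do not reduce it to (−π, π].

x' = -9.3000 + 5.7000·cos(2.7660)·0.15 = -10.0954
y' = -10.7000 + 5.7000·sin(2.7660)·0.15 = -10.3864
θ' = 2.7660 + (5.7000/2.4)·tan(-0.49)·0.15 = 2.5760
v' = 5.7000 + 1.9000·0.15 = 5.9850

(-10.0954, -10.3864, 2.5760, 5.9850)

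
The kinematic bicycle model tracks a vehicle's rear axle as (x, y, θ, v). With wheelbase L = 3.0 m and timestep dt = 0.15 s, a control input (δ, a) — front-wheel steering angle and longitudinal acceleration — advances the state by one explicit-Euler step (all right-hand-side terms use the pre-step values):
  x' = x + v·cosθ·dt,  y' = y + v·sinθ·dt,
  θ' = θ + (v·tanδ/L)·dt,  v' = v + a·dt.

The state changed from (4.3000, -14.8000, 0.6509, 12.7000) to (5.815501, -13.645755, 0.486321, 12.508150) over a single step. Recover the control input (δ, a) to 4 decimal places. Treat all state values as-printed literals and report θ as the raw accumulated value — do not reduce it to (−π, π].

δ = -0.2536, a = -1.2790

a = (v'−v)/dt = (-0.191850)/0.15 = -1.2790
Δθ = θ'−θ = -0.164579;  (v·dt/L) = 12.7000·0.15/3.0 = 0.635000
tan δ = Δθ·L/(v·dt) = -0.259180  →  δ = -0.2536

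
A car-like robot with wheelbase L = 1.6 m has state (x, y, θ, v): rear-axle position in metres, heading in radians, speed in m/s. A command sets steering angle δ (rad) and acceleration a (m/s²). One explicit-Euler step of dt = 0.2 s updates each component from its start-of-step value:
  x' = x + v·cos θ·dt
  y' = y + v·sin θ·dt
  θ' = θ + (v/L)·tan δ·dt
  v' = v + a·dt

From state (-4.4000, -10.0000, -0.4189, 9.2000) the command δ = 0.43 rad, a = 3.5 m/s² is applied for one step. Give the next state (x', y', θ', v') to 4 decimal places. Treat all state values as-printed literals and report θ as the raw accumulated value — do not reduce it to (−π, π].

x' = -4.4000 + 9.2000·cos(-0.4189)·0.2 = -2.7191
y' = -10.0000 + 9.2000·sin(-0.4189)·0.2 = -10.7484
θ' = -0.4189 + (9.2000/1.6)·tan(0.43)·0.2 = 0.1085
v' = 9.2000 + 3.5000·0.2 = 9.9000

(-2.7191, -10.7484, 0.1085, 9.9000)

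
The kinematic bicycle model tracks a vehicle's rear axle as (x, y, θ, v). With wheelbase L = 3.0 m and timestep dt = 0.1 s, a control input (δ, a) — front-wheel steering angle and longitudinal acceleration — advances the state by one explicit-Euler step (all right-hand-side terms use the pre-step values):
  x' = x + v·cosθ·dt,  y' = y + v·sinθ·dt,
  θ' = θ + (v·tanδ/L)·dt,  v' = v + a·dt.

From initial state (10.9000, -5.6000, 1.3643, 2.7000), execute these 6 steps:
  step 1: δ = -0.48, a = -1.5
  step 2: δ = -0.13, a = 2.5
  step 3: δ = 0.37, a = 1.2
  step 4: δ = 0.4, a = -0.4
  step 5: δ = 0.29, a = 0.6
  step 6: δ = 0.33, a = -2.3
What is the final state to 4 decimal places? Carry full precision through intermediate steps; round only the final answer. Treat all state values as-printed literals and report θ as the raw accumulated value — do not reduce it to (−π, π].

after step 1 (δ=-0.48, a=-1.5): (10.955359, -5.335736, 1.317445, 2.550000)
after step 2 (δ=-0.13, a=2.5): (11.019274, -5.088876, 1.306332, 2.800000)
after step 3 (δ=0.37, a=1.2): (11.092464, -4.818611, 1.342533, 2.920000)
after step 4 (δ=0.4, a=-0.4): (11.158540, -4.534185, 1.383685, 2.880000)
after step 5 (δ=0.29, a=0.6): (11.212114, -4.251212, 1.412332, 2.940000)
after step 6 (δ=0.33, a=-2.3): (11.258508, -3.960896, 1.445900, 2.710000)

(11.2585, -3.9609, 1.4459, 2.7100)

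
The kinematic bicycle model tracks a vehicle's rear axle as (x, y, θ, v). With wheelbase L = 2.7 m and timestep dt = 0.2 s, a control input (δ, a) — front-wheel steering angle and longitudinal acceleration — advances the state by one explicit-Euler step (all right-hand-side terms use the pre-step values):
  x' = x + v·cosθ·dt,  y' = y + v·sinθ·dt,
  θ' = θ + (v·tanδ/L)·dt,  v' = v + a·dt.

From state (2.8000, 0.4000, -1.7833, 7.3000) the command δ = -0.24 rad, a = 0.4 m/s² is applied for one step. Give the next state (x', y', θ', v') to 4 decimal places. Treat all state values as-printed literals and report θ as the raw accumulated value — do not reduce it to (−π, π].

x' = 2.8000 + 7.3000·cos(-1.7833)·0.2 = 2.4921
y' = 0.4000 + 7.3000·sin(-1.7833)·0.2 = -1.0272
θ' = -1.7833 + (7.3000/2.7)·tan(-0.24)·0.2 = -1.9156
v' = 7.3000 + 0.4000·0.2 = 7.3800

(2.4921, -1.0272, -1.9156, 7.3800)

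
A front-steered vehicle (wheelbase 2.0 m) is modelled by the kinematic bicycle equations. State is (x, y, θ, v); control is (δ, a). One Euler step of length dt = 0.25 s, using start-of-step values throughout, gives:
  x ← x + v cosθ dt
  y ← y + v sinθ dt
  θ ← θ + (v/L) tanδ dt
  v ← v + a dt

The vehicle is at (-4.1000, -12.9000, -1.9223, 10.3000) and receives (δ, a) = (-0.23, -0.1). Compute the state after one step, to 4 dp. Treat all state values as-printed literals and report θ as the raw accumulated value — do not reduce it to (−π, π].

x' = -4.1000 + 10.3000·cos(-1.9223)·0.25 = -4.9866
y' = -12.9000 + 10.3000·sin(-1.9223)·0.25 = -15.3176
θ' = -1.9223 + (10.3000/2.0)·tan(-0.23)·0.25 = -2.2238
v' = 10.3000 − 0.1000·0.25 = 10.2750

(-4.9866, -15.3176, -2.2238, 10.2750)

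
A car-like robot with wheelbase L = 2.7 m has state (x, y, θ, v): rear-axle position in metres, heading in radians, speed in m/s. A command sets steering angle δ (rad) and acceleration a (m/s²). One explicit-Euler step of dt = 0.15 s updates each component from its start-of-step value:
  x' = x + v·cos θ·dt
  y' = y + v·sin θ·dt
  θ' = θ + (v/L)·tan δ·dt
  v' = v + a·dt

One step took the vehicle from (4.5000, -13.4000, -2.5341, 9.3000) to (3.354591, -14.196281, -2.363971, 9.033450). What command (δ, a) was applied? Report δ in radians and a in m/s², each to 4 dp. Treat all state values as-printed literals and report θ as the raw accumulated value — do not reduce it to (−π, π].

δ = 0.3181, a = -1.7770

a = (v'−v)/dt = (-0.266550)/0.15 = -1.7770
Δθ = θ'−θ = 0.170129;  (v·dt/L) = 9.3000·0.15/2.7 = 0.516667
tan δ = Δθ·L/(v·dt) = 0.329282  →  δ = 0.3181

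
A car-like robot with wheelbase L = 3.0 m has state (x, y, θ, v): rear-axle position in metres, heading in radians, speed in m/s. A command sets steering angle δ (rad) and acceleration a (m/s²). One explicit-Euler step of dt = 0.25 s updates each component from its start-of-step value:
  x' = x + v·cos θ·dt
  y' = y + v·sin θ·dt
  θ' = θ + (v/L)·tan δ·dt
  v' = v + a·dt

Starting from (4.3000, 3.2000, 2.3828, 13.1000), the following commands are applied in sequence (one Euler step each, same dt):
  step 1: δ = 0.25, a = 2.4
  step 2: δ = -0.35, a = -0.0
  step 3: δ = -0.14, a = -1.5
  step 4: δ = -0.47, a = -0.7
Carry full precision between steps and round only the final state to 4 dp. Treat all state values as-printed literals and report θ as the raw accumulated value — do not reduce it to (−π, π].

(-4.8874, 12.6133, 1.5199, 13.1500)

after step 1 (δ=0.25, a=2.4): (1.923440, 5.453350, 2.661548, 13.700000)
after step 2 (δ=-0.35, a=-0.0): (-1.114448, 7.035079, 2.244807, 13.700000)
after step 3 (δ=-0.14, a=-1.5): (-3.252076, 9.711115, 2.083922, 13.325000)
after step 4 (δ=-0.47, a=-0.7): (-4.887394, 12.613349, 1.519868, 13.150000)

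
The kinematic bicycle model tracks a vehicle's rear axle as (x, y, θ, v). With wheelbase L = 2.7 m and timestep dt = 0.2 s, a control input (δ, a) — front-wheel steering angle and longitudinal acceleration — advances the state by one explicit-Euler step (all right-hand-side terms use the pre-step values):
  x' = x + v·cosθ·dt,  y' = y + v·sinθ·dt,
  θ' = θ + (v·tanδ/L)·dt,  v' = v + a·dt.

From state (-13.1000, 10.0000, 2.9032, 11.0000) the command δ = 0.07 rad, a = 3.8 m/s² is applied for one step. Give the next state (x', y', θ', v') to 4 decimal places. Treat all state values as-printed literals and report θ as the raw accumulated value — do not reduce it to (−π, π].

(-15.2378, 10.5195, 2.9603, 11.7600)

x' = -13.1000 + 11.0000·cos(2.9032)·0.2 = -15.2378
y' = 10.0000 + 11.0000·sin(2.9032)·0.2 = 10.5195
θ' = 2.9032 + (11.0000/2.7)·tan(0.07)·0.2 = 2.9603
v' = 11.0000 + 3.8000·0.2 = 11.7600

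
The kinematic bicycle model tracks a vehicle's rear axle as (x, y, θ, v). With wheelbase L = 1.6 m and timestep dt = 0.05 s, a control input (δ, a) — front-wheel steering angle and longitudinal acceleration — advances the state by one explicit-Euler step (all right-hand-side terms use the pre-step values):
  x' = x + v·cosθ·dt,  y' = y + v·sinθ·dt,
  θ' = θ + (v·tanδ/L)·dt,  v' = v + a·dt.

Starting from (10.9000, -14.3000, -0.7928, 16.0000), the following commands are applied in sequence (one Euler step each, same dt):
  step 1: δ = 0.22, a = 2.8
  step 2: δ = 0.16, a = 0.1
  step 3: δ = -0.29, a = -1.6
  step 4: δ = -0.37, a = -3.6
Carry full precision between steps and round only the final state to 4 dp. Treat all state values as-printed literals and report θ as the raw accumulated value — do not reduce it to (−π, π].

(13.3426, -16.3811, -0.9449, 15.8850)

after step 1 (δ=0.22, a=2.8): (11.461483, -14.869857, -0.680990, 16.140000)
after step 2 (δ=0.16, a=0.1): (12.088481, -15.377914, -0.599595, 16.145000)
after step 3 (δ=-0.29, a=-1.6): (12.754918, -15.833452, -0.750153, 16.065000)
after step 4 (δ=-0.37, a=-3.6): (13.342563, -16.381068, -0.944873, 15.885000)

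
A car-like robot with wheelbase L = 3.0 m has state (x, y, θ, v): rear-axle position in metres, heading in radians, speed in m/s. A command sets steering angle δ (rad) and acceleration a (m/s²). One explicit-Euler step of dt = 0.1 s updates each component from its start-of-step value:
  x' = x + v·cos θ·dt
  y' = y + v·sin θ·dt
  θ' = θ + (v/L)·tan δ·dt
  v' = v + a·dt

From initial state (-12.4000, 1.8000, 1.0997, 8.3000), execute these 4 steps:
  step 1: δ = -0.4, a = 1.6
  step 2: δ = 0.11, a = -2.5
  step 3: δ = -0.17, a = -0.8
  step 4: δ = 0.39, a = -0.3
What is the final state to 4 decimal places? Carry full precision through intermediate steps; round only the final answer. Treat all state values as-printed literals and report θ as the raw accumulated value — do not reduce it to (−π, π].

(-10.6583, 4.6096, 1.0783, 8.1000)

after step 1 (δ=-0.4, a=1.6): (-12.023293, 2.539589, 0.982727, 8.460000)
after step 2 (δ=0.11, a=-2.5): (-11.553970, 3.243472, 1.013873, 8.210000)
after step 3 (δ=-0.17, a=-0.8): (-11.120008, 3.940407, 0.966896, 8.130000)
after step 4 (δ=0.39, a=-0.3): (-10.658341, 4.609610, 1.078292, 8.100000)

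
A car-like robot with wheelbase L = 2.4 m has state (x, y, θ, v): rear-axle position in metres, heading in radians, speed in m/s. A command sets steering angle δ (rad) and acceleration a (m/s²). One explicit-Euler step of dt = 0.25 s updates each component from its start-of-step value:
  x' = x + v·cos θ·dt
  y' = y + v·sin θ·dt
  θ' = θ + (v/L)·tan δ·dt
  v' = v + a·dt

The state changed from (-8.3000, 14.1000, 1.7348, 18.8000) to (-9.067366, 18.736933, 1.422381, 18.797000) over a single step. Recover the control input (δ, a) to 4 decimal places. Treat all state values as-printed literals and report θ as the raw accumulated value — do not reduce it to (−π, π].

δ = -0.1582, a = -0.0120

a = (v'−v)/dt = (-0.003000)/0.25 = -0.0120
Δθ = θ'−θ = -0.312419;  (v·dt/L) = 18.8000·0.25/2.4 = 1.958333
tan δ = Δθ·L/(v·dt) = -0.159533  →  δ = -0.1582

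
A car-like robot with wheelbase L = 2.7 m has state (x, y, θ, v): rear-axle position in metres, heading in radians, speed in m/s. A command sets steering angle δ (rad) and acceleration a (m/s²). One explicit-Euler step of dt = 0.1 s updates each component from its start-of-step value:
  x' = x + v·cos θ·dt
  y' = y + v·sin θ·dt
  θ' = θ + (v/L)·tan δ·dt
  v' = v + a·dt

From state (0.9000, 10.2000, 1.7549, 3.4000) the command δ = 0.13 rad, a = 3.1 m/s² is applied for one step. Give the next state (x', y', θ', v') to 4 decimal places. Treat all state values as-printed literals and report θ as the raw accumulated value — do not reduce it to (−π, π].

(0.8378, 10.5343, 1.7714, 3.7100)

x' = 0.9000 + 3.4000·cos(1.7549)·0.1 = 0.8378
y' = 10.2000 + 3.4000·sin(1.7549)·0.1 = 10.5343
θ' = 1.7549 + (3.4000/2.7)·tan(0.13)·0.1 = 1.7714
v' = 3.4000 + 3.1000·0.1 = 3.7100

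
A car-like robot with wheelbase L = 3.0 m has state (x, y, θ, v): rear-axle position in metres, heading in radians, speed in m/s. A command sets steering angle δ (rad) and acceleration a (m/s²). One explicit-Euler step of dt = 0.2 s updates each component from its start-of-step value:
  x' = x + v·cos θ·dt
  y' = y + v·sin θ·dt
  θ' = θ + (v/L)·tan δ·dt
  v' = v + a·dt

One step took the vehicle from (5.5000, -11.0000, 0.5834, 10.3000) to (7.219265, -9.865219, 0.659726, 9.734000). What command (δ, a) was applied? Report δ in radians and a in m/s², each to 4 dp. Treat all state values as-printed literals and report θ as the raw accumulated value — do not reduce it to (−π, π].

a = (v'−v)/dt = (-0.566000)/0.2 = -2.8300
Δθ = θ'−θ = 0.076326;  (v·dt/L) = 10.3000·0.2/3.0 = 0.686667
tan δ = Δθ·L/(v·dt) = 0.111154  →  δ = 0.1107

δ = 0.1107, a = -2.8300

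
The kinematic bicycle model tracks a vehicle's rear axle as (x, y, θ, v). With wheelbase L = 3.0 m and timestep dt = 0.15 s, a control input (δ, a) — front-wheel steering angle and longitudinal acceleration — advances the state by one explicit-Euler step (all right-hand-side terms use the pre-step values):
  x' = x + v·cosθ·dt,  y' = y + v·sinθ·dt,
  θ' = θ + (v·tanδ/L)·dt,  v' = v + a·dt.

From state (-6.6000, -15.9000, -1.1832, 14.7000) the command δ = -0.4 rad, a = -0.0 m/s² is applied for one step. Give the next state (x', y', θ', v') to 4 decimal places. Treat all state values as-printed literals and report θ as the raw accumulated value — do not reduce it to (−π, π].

(-5.7666, -17.9414, -1.4940, 14.7000)

x' = -6.6000 + 14.7000·cos(-1.1832)·0.15 = -5.7666
y' = -15.9000 + 14.7000·sin(-1.1832)·0.15 = -17.9414
θ' = -1.1832 + (14.7000/3.0)·tan(-0.4)·0.15 = -1.4940
v' = 14.7000 + 0.0000·0.15 = 14.7000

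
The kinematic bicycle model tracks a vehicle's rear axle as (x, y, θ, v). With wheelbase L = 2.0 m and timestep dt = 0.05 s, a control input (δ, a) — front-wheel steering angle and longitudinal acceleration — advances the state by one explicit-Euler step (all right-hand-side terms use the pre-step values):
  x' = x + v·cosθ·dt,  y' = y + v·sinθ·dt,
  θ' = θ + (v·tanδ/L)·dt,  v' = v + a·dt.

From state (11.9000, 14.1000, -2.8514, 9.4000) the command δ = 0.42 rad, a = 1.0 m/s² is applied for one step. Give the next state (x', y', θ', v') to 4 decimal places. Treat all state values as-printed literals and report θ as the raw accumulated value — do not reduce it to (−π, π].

x' = 11.9000 + 9.4000·cos(-2.8514)·0.05 = 11.4497
y' = 14.1000 + 9.4000·sin(-2.8514)·0.05 = 13.9655
θ' = -2.8514 + (9.4000/2.0)·tan(0.42)·0.05 = -2.7465
v' = 9.4000 + 1.0000·0.05 = 9.4500

(11.4497, 13.9655, -2.7465, 9.4500)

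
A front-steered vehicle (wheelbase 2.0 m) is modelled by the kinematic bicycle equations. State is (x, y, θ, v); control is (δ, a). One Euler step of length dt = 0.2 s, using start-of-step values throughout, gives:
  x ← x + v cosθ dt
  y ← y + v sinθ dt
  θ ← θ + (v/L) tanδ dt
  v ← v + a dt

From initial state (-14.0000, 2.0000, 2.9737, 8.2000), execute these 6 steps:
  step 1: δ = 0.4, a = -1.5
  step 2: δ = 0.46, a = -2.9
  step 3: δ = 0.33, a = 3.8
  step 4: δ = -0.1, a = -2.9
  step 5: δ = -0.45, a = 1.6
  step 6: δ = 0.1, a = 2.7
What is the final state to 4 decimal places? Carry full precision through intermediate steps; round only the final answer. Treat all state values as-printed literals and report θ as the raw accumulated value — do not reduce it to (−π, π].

after step 1 (δ=0.4, a=-1.5): (-15.616940, 2.274052, 3.320390, 7.900000)
after step 2 (δ=0.46, a=-2.9): (-17.171752, 1.993054, 3.711795, 7.320000)
after step 3 (δ=0.33, a=3.8): (-18.404135, 1.202784, 3.962523, 8.080000)
after step 4 (δ=-0.1, a=-2.9): (-19.505505, 0.020227, 3.881453, 7.500000)
after step 5 (δ=-0.45, a=1.6): (-20.613349, -0.991050, 3.519161, 7.820000)
after step 6 (δ=0.1, a=2.7): (-22.067187, -1.567637, 3.597623, 8.360000)

(-22.0672, -1.5676, 3.5976, 8.3600)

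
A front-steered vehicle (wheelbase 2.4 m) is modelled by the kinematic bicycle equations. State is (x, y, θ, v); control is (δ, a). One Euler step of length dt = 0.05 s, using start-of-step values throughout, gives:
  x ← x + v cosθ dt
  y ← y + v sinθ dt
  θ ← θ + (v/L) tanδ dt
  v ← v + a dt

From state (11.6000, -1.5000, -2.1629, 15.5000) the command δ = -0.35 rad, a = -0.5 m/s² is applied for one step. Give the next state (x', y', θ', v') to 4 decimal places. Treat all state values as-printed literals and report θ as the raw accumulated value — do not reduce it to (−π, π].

x' = 11.6000 + 15.5000·cos(-2.1629)·0.05 = 11.1675
y' = -1.5000 + 15.5000·sin(-2.1629)·0.05 = -2.1431
θ' = -2.1629 + (15.5000/2.4)·tan(-0.35)·0.05 = -2.2808
v' = 15.5000 − 0.5000·0.05 = 15.4750

(11.1675, -2.1431, -2.2808, 15.4750)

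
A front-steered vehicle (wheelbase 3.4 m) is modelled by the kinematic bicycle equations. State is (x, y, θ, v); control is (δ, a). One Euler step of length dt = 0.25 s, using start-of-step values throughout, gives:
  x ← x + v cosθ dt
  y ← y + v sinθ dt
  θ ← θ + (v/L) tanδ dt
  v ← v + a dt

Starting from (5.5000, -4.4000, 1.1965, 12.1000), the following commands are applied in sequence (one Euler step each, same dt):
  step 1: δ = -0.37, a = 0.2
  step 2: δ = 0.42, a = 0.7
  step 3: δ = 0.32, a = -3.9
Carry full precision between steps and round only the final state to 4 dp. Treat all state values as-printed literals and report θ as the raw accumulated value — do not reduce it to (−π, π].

(9.5779, 3.6248, 1.5507, 11.3500)

after step 1 (δ=-0.37, a=0.2): (6.605993, -1.584435, 0.851416, 12.150000)
after step 2 (δ=0.42, a=0.7): (8.607459, 0.700415, 1.250376, 12.325000)
after step 3 (δ=0.32, a=-3.9): (9.577947, 3.624839, 1.550698, 11.350000)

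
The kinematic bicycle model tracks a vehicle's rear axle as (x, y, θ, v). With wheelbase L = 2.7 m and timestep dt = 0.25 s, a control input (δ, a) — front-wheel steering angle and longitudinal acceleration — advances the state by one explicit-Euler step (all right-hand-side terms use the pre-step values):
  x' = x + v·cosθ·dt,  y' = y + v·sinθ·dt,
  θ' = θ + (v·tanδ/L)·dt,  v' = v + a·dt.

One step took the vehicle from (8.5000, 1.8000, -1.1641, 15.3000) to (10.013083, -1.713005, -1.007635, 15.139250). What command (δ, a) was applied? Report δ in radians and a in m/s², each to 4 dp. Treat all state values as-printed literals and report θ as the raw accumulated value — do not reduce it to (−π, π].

a = (v'−v)/dt = (-0.160750)/0.25 = -0.6430
Δθ = θ'−θ = 0.156465;  (v·dt/L) = 15.3000·0.25/2.7 = 1.416667
tan δ = Δθ·L/(v·dt) = 0.110446  →  δ = 0.1100

δ = 0.1100, a = -0.6430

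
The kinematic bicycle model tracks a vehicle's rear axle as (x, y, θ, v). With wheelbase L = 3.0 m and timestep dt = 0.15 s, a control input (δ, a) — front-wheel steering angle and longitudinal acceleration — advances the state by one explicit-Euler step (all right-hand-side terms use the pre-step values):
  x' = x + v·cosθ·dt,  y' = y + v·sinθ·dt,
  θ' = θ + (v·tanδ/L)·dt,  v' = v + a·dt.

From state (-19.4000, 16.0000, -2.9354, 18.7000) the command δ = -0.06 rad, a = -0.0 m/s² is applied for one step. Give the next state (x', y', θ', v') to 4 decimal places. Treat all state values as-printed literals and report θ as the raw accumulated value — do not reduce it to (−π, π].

x' = -19.4000 + 18.7000·cos(-2.9354)·0.15 = -22.1456
y' = 16.0000 + 18.7000·sin(-2.9354)·0.15 = 15.4257
θ' = -2.9354 + (18.7000/3.0)·tan(-0.06)·0.15 = -2.9916
v' = 18.7000 + 0.0000·0.15 = 18.7000

(-22.1456, 15.4257, -2.9916, 18.7000)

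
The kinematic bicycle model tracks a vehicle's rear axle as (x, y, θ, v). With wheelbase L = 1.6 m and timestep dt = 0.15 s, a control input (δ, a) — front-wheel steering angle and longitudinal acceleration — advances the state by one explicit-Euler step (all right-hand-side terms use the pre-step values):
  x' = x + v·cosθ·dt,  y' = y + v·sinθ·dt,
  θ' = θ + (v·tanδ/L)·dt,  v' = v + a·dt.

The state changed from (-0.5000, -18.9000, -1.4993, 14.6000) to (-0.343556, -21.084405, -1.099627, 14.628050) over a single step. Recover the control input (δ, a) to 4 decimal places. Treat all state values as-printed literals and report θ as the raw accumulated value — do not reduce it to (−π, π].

δ = 0.2841, a = 0.1870

a = (v'−v)/dt = (0.028050)/0.15 = 0.1870
Δθ = θ'−θ = 0.399673;  (v·dt/L) = 14.6000·0.15/1.6 = 1.368750
tan δ = Δθ·L/(v·dt) = 0.291999  →  δ = 0.2841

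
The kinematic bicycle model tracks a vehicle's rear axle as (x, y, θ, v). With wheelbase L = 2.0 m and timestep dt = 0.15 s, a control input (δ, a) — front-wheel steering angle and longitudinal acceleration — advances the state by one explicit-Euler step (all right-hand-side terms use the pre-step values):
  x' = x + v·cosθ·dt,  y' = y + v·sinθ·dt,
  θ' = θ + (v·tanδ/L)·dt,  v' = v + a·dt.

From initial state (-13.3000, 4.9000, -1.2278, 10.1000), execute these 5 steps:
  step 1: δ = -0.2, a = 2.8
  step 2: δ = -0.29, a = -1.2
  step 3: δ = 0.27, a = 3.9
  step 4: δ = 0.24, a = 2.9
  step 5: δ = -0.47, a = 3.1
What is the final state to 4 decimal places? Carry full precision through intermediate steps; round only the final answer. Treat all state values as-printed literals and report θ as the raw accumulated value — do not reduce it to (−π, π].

after step 1 (δ=-0.2, a=2.8): (-12.790490, 3.473247, -1.381353, 10.520000)
after step 2 (δ=-0.29, a=-1.2): (-12.493333, 1.923479, -1.616801, 10.340000)
after step 3 (δ=0.27, a=3.9): (-12.564660, 0.374120, -1.402175, 10.925000)
after step 4 (δ=0.24, a=2.9): (-12.289639, -1.241388, -1.201660, 11.360000)
after step 5 (δ=-0.47, a=3.1): (-11.674818, -2.830605, -1.634447, 11.825000)

(-11.6748, -2.8306, -1.6344, 11.8250)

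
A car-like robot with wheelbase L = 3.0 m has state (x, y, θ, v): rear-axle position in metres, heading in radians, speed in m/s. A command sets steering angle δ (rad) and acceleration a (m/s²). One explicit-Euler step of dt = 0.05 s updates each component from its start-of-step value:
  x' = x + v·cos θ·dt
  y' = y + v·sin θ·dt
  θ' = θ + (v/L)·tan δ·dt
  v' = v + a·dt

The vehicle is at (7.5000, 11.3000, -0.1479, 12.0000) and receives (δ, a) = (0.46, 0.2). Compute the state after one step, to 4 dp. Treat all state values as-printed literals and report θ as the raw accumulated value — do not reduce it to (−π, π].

x' = 7.5000 + 12.0000·cos(-0.1479)·0.05 = 8.0934
y' = 11.3000 + 12.0000·sin(-0.1479)·0.05 = 11.2116
θ' = -0.1479 + (12.0000/3.0)·tan(0.46)·0.05 = -0.0488
v' = 12.0000 + 0.2000·0.05 = 12.0100

(8.0934, 11.2116, -0.0488, 12.0100)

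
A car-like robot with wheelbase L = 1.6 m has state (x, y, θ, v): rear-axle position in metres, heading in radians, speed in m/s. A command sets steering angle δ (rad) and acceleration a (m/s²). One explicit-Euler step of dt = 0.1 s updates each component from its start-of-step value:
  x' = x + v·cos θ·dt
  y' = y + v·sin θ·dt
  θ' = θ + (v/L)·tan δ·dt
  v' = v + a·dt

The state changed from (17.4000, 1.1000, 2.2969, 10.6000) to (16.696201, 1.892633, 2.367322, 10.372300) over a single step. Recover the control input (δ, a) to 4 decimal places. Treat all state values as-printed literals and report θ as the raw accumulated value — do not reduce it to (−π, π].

a = (v'−v)/dt = (-0.227700)/0.1 = -2.2770
Δθ = θ'−θ = 0.070422;  (v·dt/L) = 10.6000·0.1/1.6 = 0.662500
tan δ = Δθ·L/(v·dt) = 0.106297  →  δ = 0.1059

δ = 0.1059, a = -2.2770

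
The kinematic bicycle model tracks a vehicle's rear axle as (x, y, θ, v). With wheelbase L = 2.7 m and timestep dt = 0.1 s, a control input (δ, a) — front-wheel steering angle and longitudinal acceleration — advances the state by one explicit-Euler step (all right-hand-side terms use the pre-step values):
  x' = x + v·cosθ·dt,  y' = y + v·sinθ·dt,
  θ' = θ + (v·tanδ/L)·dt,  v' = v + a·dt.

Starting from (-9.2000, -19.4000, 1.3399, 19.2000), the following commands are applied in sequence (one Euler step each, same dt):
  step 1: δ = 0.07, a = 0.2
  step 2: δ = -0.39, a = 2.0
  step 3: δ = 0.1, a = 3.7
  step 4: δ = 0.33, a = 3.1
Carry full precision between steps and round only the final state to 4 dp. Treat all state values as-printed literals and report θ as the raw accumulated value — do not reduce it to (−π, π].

(-6.7554, -12.0905, 1.4204, 20.1000)

after step 1 (δ=0.07, a=0.2): (-8.760608, -17.530954, 1.389759, 19.220000)
after step 2 (δ=-0.39, a=2.0): (-8.414552, -15.640364, 1.097149, 19.420000)
after step 3 (δ=0.1, a=3.7): (-7.528738, -13.912158, 1.169316, 19.790000)
after step 4 (δ=0.33, a=3.1): (-6.755381, -12.090521, 1.420374, 20.100000)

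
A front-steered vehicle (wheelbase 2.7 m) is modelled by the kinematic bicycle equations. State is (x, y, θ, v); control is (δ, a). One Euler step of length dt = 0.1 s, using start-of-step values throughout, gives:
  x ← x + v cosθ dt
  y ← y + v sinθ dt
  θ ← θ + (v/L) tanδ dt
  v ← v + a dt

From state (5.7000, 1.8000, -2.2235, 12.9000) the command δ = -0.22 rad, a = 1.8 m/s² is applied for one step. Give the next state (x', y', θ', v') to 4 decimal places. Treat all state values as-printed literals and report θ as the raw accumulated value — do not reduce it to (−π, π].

(4.9165, 0.7752, -2.3303, 13.0800)

x' = 5.7000 + 12.9000·cos(-2.2235)·0.1 = 4.9165
y' = 1.8000 + 12.9000·sin(-2.2235)·0.1 = 0.7752
θ' = -2.2235 + (12.9000/2.7)·tan(-0.22)·0.1 = -2.3303
v' = 12.9000 + 1.8000·0.1 = 13.0800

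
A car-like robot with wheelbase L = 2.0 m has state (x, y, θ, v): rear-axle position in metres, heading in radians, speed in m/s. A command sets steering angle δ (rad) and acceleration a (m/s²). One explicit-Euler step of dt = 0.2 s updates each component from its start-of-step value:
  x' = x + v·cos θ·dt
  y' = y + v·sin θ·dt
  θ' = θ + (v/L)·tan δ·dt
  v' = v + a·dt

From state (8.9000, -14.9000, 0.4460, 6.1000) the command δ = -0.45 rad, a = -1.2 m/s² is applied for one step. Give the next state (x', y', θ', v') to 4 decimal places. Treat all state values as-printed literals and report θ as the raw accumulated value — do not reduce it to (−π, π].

x' = 8.9000 + 6.1000·cos(0.4460)·0.2 = 10.0007
y' = -14.9000 + 6.1000·sin(0.4460)·0.2 = -14.3737
θ' = 0.4460 + (6.1000/2.0)·tan(-0.45)·0.2 = 0.1513
v' = 6.1000 − 1.2000·0.2 = 5.8600

(10.0007, -14.3737, 0.1513, 5.8600)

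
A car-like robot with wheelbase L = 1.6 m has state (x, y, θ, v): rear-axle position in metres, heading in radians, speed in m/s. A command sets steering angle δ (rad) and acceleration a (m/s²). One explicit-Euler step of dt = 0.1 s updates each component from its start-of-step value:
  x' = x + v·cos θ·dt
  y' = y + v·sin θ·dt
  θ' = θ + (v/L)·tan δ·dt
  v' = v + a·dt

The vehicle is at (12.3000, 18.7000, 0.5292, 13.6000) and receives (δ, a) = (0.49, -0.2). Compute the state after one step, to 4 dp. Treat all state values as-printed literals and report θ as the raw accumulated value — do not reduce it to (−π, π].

(13.4740, 19.3866, 0.9826, 13.5800)

x' = 12.3000 + 13.6000·cos(0.5292)·0.1 = 13.4740
y' = 18.7000 + 13.6000·sin(0.5292)·0.1 = 19.3866
θ' = 0.5292 + (13.6000/1.6)·tan(0.49)·0.1 = 0.9826
v' = 13.6000 − 0.2000·0.1 = 13.5800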